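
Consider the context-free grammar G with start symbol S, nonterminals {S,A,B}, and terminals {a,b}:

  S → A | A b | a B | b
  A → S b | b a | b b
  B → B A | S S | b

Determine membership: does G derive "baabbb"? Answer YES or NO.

Convert to CNF:
  S -> A T0 | S T0 | T0 T0 | T0 T1 | T1 B | b
  A -> S T0 | T0 T0 | T0 T1
  B -> B A | S S | b
  T0 -> b
  T1 -> a

CYK table (by increasing span):
  [0..0]={B,S,T0}  "b"  orig:{B,S}
  [1..1]={T1}  "a"  orig:{}
  [2..2]={T1}  "a"  orig:{}
  [3..3]={B,S,T0}  "b"  orig:{B,S}
  [4..4]={B,S,T0}  "b"  orig:{B,S}
  [5..5]={B,S,T0}  "b"  orig:{B,S}
  [0..1]={A,S}  "ba"
  [1..2]=∅  "aa"
  [2..3]={S}  "ab"
  [3..4]={A,B,S}  "bb"
  [4..5]={A,B,S}  "bb"
  [0..2]=∅  "baa"
  [1..3]=∅  "aab"
  [2..4]={A,B,S}  "abb"
  [3..5]={A,B,S}  "bbb"
  [0..3]={B}  "baab"
  [1..4]={S}  "aabb"
  [2..5]={A,B,S}  "abbb"
  [0..4]={B}  "baabb"
  [1..5]={A,B,S}  "aabbb"
  [0..5]={B}  "baabbb"

S ∉ T[0,5] ⇒ NO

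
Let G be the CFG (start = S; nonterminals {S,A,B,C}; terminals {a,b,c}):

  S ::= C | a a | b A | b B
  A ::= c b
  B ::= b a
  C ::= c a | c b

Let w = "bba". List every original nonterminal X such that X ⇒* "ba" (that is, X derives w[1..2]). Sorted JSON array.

CNF form of G:
  S -> T0 T1 | T0 T2 | T1 A | T1 B | T2 T2
  A -> T0 T1
  B -> T1 T2
  C -> T0 T1 | T0 T2
  T0 -> c
  T1 -> b
  T2 -> a

CYK fill — only the sub-triangle for w[1..2]:
  [1..1]={T1}  "b"  orig:{}
  [2..2]={T2}  "a"  orig:{}
  [1..2]={B}  "ba"

Original NTs in T[1,2] deriving "ba": ["B"]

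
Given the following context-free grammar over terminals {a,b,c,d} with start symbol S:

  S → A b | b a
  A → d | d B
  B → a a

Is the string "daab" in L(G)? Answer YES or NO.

CNF form of G:
  S -> A T2 | T2 T1
  A -> T0 B | d
  B -> T1 T1
  T0 -> d
  T1 -> a
  T2 -> b

CYK fill:
  [0..0]={A,T0}  "d"  orig:{A}
  [1..1]={T1}  "a"  orig:{}
  [2..2]={T1}  "a"  orig:{}
  [3..3]={T2}  "b"  orig:{}
  [0..1]=∅  "da"
  [1..2]={B}  "aa"
  [2..3]=∅  "ab"
  [0..2]={A}  "daa"
  [1..3]=∅  "aab"
  [0..3]={S}  "daab"

S ∈ T[0,3] ⇒ YES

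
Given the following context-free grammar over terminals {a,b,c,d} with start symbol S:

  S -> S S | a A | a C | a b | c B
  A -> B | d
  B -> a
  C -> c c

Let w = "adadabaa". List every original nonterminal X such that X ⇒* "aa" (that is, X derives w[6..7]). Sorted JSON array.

CNF form of G:
  S -> S S | T0 B | T1 A | T1 C | T1 T2
  A -> a | d
  B -> a
  C -> T0 T0
  T0 -> c
  T1 -> a
  T2 -> b

CYK fill, restricted to cells inside w[6..7]:
  T[6,6] 'a' = {A,B,T1}  orig:{A,B}
  T[7,7] 'a' = {A,B,T1}  orig:{A,B}
  T[6,7] 'aa' = {S}

Original NTs in T[6,7] deriving "aa": ["S"]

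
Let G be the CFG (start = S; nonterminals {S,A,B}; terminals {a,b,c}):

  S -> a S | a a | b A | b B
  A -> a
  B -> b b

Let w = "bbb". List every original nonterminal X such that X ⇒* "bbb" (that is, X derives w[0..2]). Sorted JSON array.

CNF form of G:
  S -> T0 A | T0 B | T1 S | T1 T1
  A -> a
  B -> T0 T0
  T0 -> b
  T1 -> a

CYK fill — only the sub-triangle for w[0..2]:
  cell(0,0) b: {T0}  orig:{}
  cell(1,1) b: {T0}  orig:{}
  cell(2,2) b: {T0}  orig:{}
  cell(0,1) bb: {B}
  cell(1,2) bb: {B}
  cell(0,2) bbb: {S}

Original NTs in T[0,2] deriving "bbb": ["S"]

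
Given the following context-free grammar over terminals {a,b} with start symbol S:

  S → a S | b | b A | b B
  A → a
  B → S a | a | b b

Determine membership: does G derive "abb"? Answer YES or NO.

Convert to CNF:
  S -> T0 S | T1 A | T1 B | b
  A -> a
  B -> S T0 | T1 T1 | a
  T0 -> a
  T1 -> b

Fill CYK table bottom-up:
  cell(0,0) a: {A,B,T0}  orig:{A,B}
  cell(1,1) b: {S,T1}  orig:{S}
  cell(2,2) b: {S,T1}  orig:{S}
  cell(0,1) ab: {S}
  cell(1,2) bb: {B}
  cell(0,2) abb: ∅

S ∉ T[0,2] ⇒ NO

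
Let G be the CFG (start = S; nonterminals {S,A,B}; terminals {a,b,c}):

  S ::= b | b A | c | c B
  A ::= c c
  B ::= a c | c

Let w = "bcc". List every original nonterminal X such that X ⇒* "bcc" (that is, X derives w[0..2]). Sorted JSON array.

CNF form of G:
  S -> T0 B | T2 A | b | c
  A -> T0 T0
  B -> T1 T0 | c
  T0 -> c
  T1 -> a
  T2 -> b

Fill CYK table bottom-up, restricted to cells inside w[0..2]:
  T[0,0] 'b' = {S,T2}  orig:{S}
  T[1,1] 'c' = {B,S,T0}  orig:{B,S}
  T[2,2] 'c' = {B,S,T0}  orig:{B,S}
  T[0,1] 'bc' = ∅
  T[1,2] 'cc' = {A,S}
  T[0,2] 'bcc' = {S}

Original NTs in T[0,2] deriving "bcc": ["S"]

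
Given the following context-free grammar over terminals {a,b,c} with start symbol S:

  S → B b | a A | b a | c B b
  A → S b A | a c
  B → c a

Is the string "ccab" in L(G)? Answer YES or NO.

Convert to CNF:
  S -> B T0 | T0 T1 | T1 A | T2 X4
  A -> S X3 | T1 T2
  B -> T2 T1
  T0 -> b
  T1 -> a
  T2 -> c
  X3 -> T0 A
  X4 -> B T0

CYK table (by increasing span):
  T[0,0] 'c' = {T2}  orig:{}
  T[1,1] 'c' = {T2}  orig:{}
  T[2,2] 'a' = {T1}  orig:{}
  T[3,3] 'b' = {T0}  orig:{}
  T[0,1] 'cc' = ∅
  T[1,2] 'ca' = {B}
  T[2,3] 'ab' = ∅
  T[0,2] 'cca' = ∅
  T[1,3] 'cab' = {S,X4}  orig:{S}
  T[0,3] 'ccab' = {S}

S ∈ T[0,3] ⇒ YES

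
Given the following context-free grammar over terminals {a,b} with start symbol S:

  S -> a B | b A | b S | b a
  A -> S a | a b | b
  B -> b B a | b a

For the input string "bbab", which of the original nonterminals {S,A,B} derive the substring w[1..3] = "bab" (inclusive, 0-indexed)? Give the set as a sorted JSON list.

Convert to CNF:
  S -> T0 B | T1 A | T1 S | T1 T0
  A -> S T0 | T0 T1 | b
  B -> T1 T0 | T1 X2
  T0 -> a
  T1 -> b
  X2 -> B T0

Fill CYK table bottom-up, restricted to cells inside w[1..3]:
  cell(1,1) b: {A,T1}  orig:{A}
  cell(2,2) a: {T0}  orig:{}
  cell(3,3) b: {A,T1}  orig:{A}
  cell(1,2) ba: {B,S}
  cell(2,3) ab: {A}
  cell(1,3) bab: {S}

Original NTs in T[1,3] deriving "bab": ["S"]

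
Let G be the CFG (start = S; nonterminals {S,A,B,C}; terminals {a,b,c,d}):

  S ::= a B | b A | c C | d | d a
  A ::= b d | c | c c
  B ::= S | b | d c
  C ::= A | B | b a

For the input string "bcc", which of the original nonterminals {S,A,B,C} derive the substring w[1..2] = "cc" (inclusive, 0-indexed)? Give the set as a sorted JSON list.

Convert to CNF:
  S -> T0 A | T1 T3 | T2 C | T3 B | d
  A -> T0 T1 | T2 T2 | c
  B -> T0 A | T1 T2 | T1 T3 | T2 C | T3 B | b | d
  C -> T0 A | T0 T1 | T0 T3 | T1 T2 | T1 T3 | T2 C | T2 T2 | T3 B | b | c | d
  T0 -> b
  T1 -> d
  T2 -> c
  T3 -> a

CYK fill, restricted to cells inside w[1..2]:
  [1..1]={A,C,T2}  "c"  orig:{A,C}
  [2..2]={A,C,T2}  "c"  orig:{A,C}
  [1..2]={A,B,C,S}  "cc"

Original NTs in T[1,2] deriving "cc": ["A", "B", "C", "S"]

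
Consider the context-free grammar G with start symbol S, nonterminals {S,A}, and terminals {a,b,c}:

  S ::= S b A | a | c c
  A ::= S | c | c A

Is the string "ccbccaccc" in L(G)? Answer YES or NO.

Convert to CNF:
  S -> S X3 | T1 T1 | a
  A -> S X2 | T1 A | T1 T1 | a | c
  T0 -> b
  T1 -> c
  X2 -> T0 A
  X3 -> T0 A

CYK fill:
  [0..0]={A,T1}  "c"  orig:{A}
  [1..1]={A,T1}  "c"  orig:{A}
  [2..2]={T0}  "b"  orig:{}
  [3..3]={A,T1}  "c"  orig:{A}
  [4..4]={A,T1}  "c"  orig:{A}
  [5..5]={A,S}  "a"
  [6..6]={A,T1}  "c"  orig:{A}
  [7..7]={A,T1}  "c"  orig:{A}
  [8..8]={A,T1}  "c"  orig:{A}
  [0..1]={A,S}  "cc"
  [1..2]=∅  "cb"
  [2..3]={X2,X3}  "bc"  orig:{}
  [3..4]={A,S}  "cc"
  [4..5]={A}  "ca"
  [5..6]=∅  "ac"
  [6..7]={A,S}  "cc"
  [7..8]={A,S}  "cc"
  [0..2]=∅  "ccb"
  [1..3]=∅  "cbc"
  [2..4]={X2,X3}  "bcc"  orig:{}
  [3..5]={A}  "cca"
  [4..6]=∅  "cac"
  [5..7]=∅  "acc"
  [6..8]={A}  "ccc"
  [0..3]={A,S}  "ccbc"
  [1..4]=∅  "cbcc"
  [2..5]={X2,X3}  "bcca"  orig:{}
  [3..6]=∅  "ccac"
  [4..7]=∅  "cacc"
  [5..8]=∅  "accc"
  [0..4]={A,S}  "ccbcc"
  [1..5]=∅  "cbcca"
  [2..6]=∅  "bccac"
  [3..7]=∅  "ccacc"
  [4..8]=∅  "caccc"
  [0..5]={A,S}  "ccbcca"
  [1..6]=∅  "cbccac"
  [2..7]=∅  "bccacc"
  [3..8]=∅  "ccaccc"
  [0..6]=∅  "ccbccac"
  [1..7]=∅  "cbccacc"
  [2..8]=∅  "bccaccc"
  [0..7]=∅  "ccbccacc"
  [1..8]=∅  "cbccaccc"
  [0..8]=∅  "ccbccaccc"

S ∉ T[0,8] ⇒ NO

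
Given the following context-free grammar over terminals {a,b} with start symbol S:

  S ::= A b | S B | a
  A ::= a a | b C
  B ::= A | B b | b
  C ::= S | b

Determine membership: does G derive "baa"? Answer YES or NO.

Convert to CNF:
  S -> A T1 | S B | a
  A -> T0 T0 | T1 C
  B -> B T1 | T0 T0 | T1 C | b
  C -> A T1 | S B | a | b
  T0 -> a
  T1 -> b

CYK table (by increasing span):
  cell(0,0) b: {B,C,T1}  orig:{B,C}
  cell(1,1) a: {C,S,T0}  orig:{C,S}
  cell(2,2) a: {C,S,T0}  orig:{C,S}
  cell(0,1) ba: {A,B}
  cell(1,2) aa: {A,B}
  cell(0,2) baa: ∅

S ∉ T[0,2] ⇒ NO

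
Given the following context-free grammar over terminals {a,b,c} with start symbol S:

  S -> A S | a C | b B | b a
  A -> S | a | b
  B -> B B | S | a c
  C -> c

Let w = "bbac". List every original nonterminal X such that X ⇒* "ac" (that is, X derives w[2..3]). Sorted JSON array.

Convert to CNF:
  S -> A S | T0 C | T1 B | T1 T0
  A -> A S | T0 C | T1 B | T1 T0 | a | b
  B -> A S | B B | T0 C | T0 T2 | T1 B | T1 T0
  C -> c
  T0 -> a
  T1 -> b
  T2 -> c

Fill CYK table bottom-up (cells [i..j] with 2 ≤ i ≤ j ≤ 3 only):
  [2..2]={A,T0}  "a"  orig:{A}
  [3..3]={C,T2}  "c"  orig:{C}
  [2..3]={A,B,S}  "ac"

Original NTs in T[2,3] deriving "ac": ["A", "B", "S"]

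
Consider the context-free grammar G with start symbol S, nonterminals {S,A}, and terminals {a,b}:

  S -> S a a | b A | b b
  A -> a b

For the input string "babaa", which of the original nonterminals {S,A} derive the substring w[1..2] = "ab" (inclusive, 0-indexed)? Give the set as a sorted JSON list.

Convert to CNF:
  S -> S X2 | T1 A | T1 T1
  A -> T0 T1
  T0 -> a
  T1 -> b
  X2 -> T0 T0

Fill CYK table bottom-up — only the sub-triangle for w[1..2]:
  [1..1]={T0}  "a"  orig:{}
  [2..2]={T1}  "b"  orig:{}
  [1..2]={A}  "ab"

Original NTs in T[1,2] deriving "ab": ["A"]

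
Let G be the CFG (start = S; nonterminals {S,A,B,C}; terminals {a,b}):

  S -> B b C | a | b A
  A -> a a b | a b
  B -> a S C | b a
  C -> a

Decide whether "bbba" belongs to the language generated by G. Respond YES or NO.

Convert to CNF:
  S -> B X4 | T1 A | a
  A -> T0 T1 | T0 X2
  B -> T0 X3 | T1 T0
  C -> a
  T0 -> a
  T1 -> b
  X2 -> T0 T1
  X3 -> S C
  X4 -> T1 C

CYK fill:
  [0..0]={T1}  "b"  orig:{}
  [1..1]={T1}  "b"  orig:{}
  [2..2]={T1}  "b"  orig:{}
  [3..3]={C,S,T0}  "a"  orig:{C,S}
  [0..1]=∅  "bb"
  [1..2]=∅  "bb"
  [2..3]={B,X4}  "ba"  orig:{B}
  [0..2]=∅  "bbb"
  [1..3]=∅  "bba"
  [0..3]=∅  "bbba"

S ∉ T[0,3] ⇒ NO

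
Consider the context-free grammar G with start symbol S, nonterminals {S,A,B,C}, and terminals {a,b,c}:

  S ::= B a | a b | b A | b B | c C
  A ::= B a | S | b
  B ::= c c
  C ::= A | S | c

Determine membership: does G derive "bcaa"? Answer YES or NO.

Convert to CNF:
  S -> B T0 | T0 T1 | T1 A | T1 B | T2 C
  A -> B T0 | T0 T1 | T1 A | T1 B | T2 C | b
  B -> T2 T2
  C -> B T0 | T0 T1 | T1 A | T1 B | T2 C | b | c
  T0 -> a
  T1 -> b
  T2 -> c

CYK fill:
  [0..0]={A,C,T1}  "b"  orig:{A,C}
  [1..1]={C,T2}  "c"  orig:{C}
  [2..2]={T0}  "a"  orig:{}
  [3..3]={T0}  "a"  orig:{}
  [0..1]=∅  "bc"
  [1..2]=∅  "ca"
  [2..3]=∅  "aa"
  [0..2]=∅  "bca"
  [1..3]=∅  "caa"
  [0..3]=∅  "bcaa"

S ∉ T[0,3] ⇒ NO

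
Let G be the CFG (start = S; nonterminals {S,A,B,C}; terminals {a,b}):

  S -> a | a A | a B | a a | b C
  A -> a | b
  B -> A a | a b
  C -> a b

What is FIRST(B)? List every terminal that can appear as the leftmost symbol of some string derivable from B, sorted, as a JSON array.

FIRST sets, iterate to fixpoint:
pass 1:
  A via A→a: +{a}
  A via A→b: +{b}
  B via B→A a: +{a,b}
  C via C→a b: +{a}
  S via S→a: +{a}
  S via S→b C: +{b}
  FIRST(S)={a,b}  FIRST(A)={a,b}  FIRST(B)={a,b}  FIRST(C)={a}
pass 2: — fixpoint
  FIRST(S)={a,b}  FIRST(A)={a,b}  FIRST(B)={a,b}  FIRST(C)={a}

FIRST(B) = ["a", "b"]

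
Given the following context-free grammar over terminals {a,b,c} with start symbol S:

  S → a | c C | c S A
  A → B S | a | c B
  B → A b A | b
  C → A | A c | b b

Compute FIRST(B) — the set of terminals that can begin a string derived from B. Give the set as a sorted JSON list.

Compute FIRST by fixpoint:
round 1:
  A via A→a: +{a}
  A via A→c B: +{c}
  B via B→A b A: +{a,c}
  B via B→b: +{b}
  C via C→A: +{a,c}
  C via C→b b: +{b}
  S via S→a: +{a}
  S via S→c C: +{c}
  FIRST(S)={a,c}  FIRST(A)={a,c}  FIRST(B)={a,b,c}  FIRST(C)={a,b,c}
round 2:
  A via A→B S: +{b}
  FIRST(S)={a,c}  FIRST(A)={a,b,c}  FIRST(B)={a,b,c}  FIRST(C)={a,b,c}
round 3: (no change)
  FIRST(S)={a,c}  FIRST(A)={a,b,c}  FIRST(B)={a,b,c}  FIRST(C)={a,b,c}

FIRST(B) = ["a", "b", "c"]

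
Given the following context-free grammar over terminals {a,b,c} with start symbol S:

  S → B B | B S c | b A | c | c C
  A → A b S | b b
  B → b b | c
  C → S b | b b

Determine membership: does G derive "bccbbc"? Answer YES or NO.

Convert to CNF:
  S -> B B | B X3 | T0 A | T1 C | c
  A -> A X2 | T0 T0
  B -> T0 T0 | c
  C -> S T0 | T0 T0
  T0 -> b
  T1 -> c
  X2 -> T0 S
  X3 -> S T1

CYK fill:
  cell(0,0) b: {T0}  orig:{}
  cell(1,1) c: {B,S,T1}  orig:{B,S}
  cell(2,2) c: {B,S,T1}  orig:{B,S}
  cell(3,3) b: {T0}  orig:{}
  cell(4,4) b: {T0}  orig:{}
  cell(5,5) c: {B,S,T1}  orig:{B,S}
  cell(0,1) bc: {X2}  orig:{}
  cell(1,2) cc: {S,X3}  orig:{S}
  cell(2,3) cb: {C}
  cell(3,4) bb: {A,B,C}
  cell(4,5) bc: {X2}  orig:{}
  cell(0,2) bcc: {X2}  orig:{}
  cell(1,3) ccb: {C,S}
  cell(2,4) cbb: {S}
  cell(3,5) bbc: {S}
  cell(0,3) bccb: {X2}  orig:{}
  cell(1,4) ccbb: {C}
  cell(2,5) cbbc: {X3}  orig:{}
  cell(0,4) bccbb: ∅
  cell(1,5) ccbbc: {S}
  cell(0,5) bccbbc: {X2}  orig:{}

S ∉ T[0,5] ⇒ NO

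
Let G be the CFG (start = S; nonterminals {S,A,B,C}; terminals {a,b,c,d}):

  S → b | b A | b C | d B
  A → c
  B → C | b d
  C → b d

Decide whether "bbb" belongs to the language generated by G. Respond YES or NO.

CNF form of G:
  S -> T0 A | T0 C | T1 B | b
  A -> c
  B -> T0 T1
  C -> T0 T1
  T0 -> b
  T1 -> d

CYK table (by increasing span):
  cell(0,0) b: {S,T0}  orig:{S}
  cell(1,1) b: {S,T0}  orig:{S}
  cell(2,2) b: {S,T0}  orig:{S}
  cell(0,1) bb: ∅
  cell(1,2) bb: ∅
  cell(0,2) bbb: ∅

S ∉ T[0,2] ⇒ NO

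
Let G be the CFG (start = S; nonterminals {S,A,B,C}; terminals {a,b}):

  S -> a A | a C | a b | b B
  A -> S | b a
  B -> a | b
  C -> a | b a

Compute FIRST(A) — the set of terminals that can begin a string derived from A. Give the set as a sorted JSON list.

Compute FIRST by fixpoint:
pass 1:
  A via A→b a: +{b}
  B via B→a: +{a}
  B via B→b: +{b}
  C via C→a: +{a}
  C via C→b a: +{b}
  S via S→a A: +{a}
  S via S→b B: +{b}
  FIRST(S)={a,b}  FIRST(A)={b}  FIRST(B)={a,b}  FIRST(C)={a,b}
pass 2:
  A via A→S: +{a}
  FIRST(S)={a,b}  FIRST(A)={a,b}  FIRST(B)={a,b}  FIRST(C)={a,b}
pass 3: done
  FIRST(S)={a,b}  FIRST(A)={a,b}  FIRST(B)={a,b}  FIRST(C)={a,b}

FIRST(A) = ["a", "b"]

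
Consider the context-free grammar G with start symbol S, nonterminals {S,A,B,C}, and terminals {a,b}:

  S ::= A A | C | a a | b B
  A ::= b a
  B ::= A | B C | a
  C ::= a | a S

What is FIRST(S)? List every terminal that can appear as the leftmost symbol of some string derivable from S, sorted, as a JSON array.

Compute FIRST by fixpoint:
[1]
  A via A→b a: +{b}
  B via B→A: +{b}
  B via B→a: +{a}
  C via C→a: +{a}
  S via S→A A: +{b}
  S via S→C: +{a}
  FIRST(S)={a,b}  FIRST(A)={b}  FIRST(B)={a,b}  FIRST(C)={a}
[2] — fixpoint
  FIRST(S)={a,b}  FIRST(A)={b}  FIRST(B)={a,b}  FIRST(C)={a}

FIRST(S) = ["a", "b"]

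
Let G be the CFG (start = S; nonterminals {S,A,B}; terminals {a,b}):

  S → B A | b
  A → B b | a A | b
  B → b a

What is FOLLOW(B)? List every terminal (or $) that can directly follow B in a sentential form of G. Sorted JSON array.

FIRST iteration:
[1]
  A via A→a A: +{a}
  A via A→b: +{b}
  B via B→b a: +{b}
  S via S→B A: +{b}
  FIRST(S)={b}  FIRST(A)={a,b}  FIRST(B)={b}
[2] done
  FIRST(S)={b}  FIRST(A)={a,b}  FIRST(B)={b}

FOLLOW iteration:
initialize: $ ∈ FOLLOW(S)
[1]
  A→B b: FOLLOW(B) ⊇ FIRST(b) = {b}; new: +{b}
  S→B A: FOLLOW(B) ⊇ FIRST(A) = {a,b}; new: +{a}
  S→B A: FOLLOW(A) ⊇ FOLLOW(S) ⊇ {$}; new: +{$}
  S: {$}  A: {$}  B: {a,b}
[2] (stable)
  S: {$}  A: {$}  B: {a,b}

FOLLOW(B) = ["a", "b"]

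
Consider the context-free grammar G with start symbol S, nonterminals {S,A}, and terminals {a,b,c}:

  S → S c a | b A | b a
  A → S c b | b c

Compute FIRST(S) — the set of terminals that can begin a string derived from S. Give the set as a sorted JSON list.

FIRST iteration:
[1]
  A via A→b c: +{b}
  S via S→b A: +{b}
  FIRST[S]={b}  FIRST[A]={b}
[2] done
  FIRST[S]={b}  FIRST[A]={b}

FIRST(S) = ["b"]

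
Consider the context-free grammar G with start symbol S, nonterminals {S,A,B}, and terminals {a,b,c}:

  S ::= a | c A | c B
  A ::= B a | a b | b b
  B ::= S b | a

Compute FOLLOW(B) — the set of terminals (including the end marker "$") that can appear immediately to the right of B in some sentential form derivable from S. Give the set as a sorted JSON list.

Compute FIRST by fixpoint:
round 1:
  A via A→a b: +{a}
  A via A→b b: +{b}
  B via B→a: +{a}
  S via S→a: +{a}
  S via S→c A: +{c}
  S: {a,c}  A: {a,b}  B: {a}
round 2:
  B via B→S b: +{c}
  S: {a,c}  A: {a,b}  B: {a,c}
round 3:
  A via A→B a: +{c}
  S: {a,c}  A: {a,b,c}  B: {a,c}
round 4: (stable)
  S: {a,c}  A: {a,b,c}  B: {a,c}

Compute FOLLOW by fixpoint:
FOLLOW(S) := {$}
[1]
  A→B a: FOLLOW(B) ⊇ FIRST(a) = {a}; new: +{a}
  B→S b: FOLLOW(S) ⊇ FIRST(b) = {b}; new: +{b}
  S→c A: FOLLOW(A) ⊇ FOLLOW(S) ⊇ {$,b}; new: +{$,b}
  S→c B: FOLLOW(B) ⊇ FOLLOW(S) ⊇ {$,b}; new: +{$,b}
  FOLLOW[S]={$,b}  FOLLOW[A]={$,b}  FOLLOW[B]={$,a,b}
[2] (no change)
  FOLLOW[S]={$,b}  FOLLOW[A]={$,b}  FOLLOW[B]={$,a,b}

FOLLOW(B) = ["$", "a", "b"]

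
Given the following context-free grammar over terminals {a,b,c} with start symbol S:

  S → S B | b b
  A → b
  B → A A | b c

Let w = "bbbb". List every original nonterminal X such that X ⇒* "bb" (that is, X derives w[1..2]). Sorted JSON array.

CNF form of G:
  S -> S B | T0 T0
  A -> b
  B -> A A | T0 T1
  T0 -> b
  T1 -> c

CYK fill (cells [i..j] with 1 ≤ i ≤ j ≤ 2 only):
  cell(1,1) b: {A,T0}  orig:{A}
  cell(2,2) b: {A,T0}  orig:{A}
  cell(1,2) bb: {B,S}

Original NTs in T[1,2] deriving "bb": ["B", "S"]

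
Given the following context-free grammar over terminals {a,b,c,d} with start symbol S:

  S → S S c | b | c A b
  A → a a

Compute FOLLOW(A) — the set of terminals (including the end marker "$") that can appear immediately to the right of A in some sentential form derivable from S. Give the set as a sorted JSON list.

FIRST iteration:
round 1:
  A via A→a a: +{a}
  S via S→b: +{b}
  S via S→c A b: +{c}
  FIRST[S]={b,c}  FIRST[A]={a}
round 2: (stable)
  FIRST[S]={b,c}  FIRST[A]={a}

Compute FOLLOW by fixpoint:
initialize: $ ∈ FOLLOW(S)
[1]
  S→S S c: FOLLOW(S) ⊇ FIRST(S) = {b,c}; new: +{b,c}
  S→c A b: FOLLOW(A) ⊇ FIRST(b) = {b}; new: +{b}
  FOLLOW(S)={$,b,c}  FOLLOW(A)={b}
[2] (no change)
  FOLLOW(S)={$,b,c}  FOLLOW(A)={b}

FOLLOW(A) = ["b"]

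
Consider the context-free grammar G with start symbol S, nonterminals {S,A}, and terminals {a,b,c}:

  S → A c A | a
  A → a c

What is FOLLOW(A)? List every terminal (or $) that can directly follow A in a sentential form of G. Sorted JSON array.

FIRST iteration:
iter 1:
  A via A→a c: +{a}
  S via S→A c A: +{a}
  FIRST(S)={a}  FIRST(A)={a}
iter 2: (stable)
  FIRST(S)={a}  FIRST(A)={a}

FOLLOW iteration:
seed FOLLOW(S) with $
pass 1:
  S→A c A: FOLLOW(A) ⊇ FIRST(c) = {c}; new: +{c}
  S→A c A: FOLLOW(A) ⊇ FOLLOW(S) ⊇ {$}; new: +{$}
  FOLLOW[S]={$}  FOLLOW[A]={$,c}
pass 2: (no change)
  FOLLOW[S]={$}  FOLLOW[A]={$,c}

FOLLOW(A) = ["$", "c"]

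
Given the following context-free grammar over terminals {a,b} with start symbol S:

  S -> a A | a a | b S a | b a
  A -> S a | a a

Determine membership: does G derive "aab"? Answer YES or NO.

Convert to CNF:
  S -> T0 A | T0 T0 | T1 T0 | T1 X2
  A -> S T0 | T0 T0
  T0 -> a
  T1 -> b
  X2 -> S T0

CYK fill:
  T[0,0] 'a' = {T0}  orig:{}
  T[1,1] 'a' = {T0}  orig:{}
  T[2,2] 'b' = {T1}  orig:{}
  T[0,1] 'aa' = {A,S}
  T[1,2] 'ab' = ∅
  T[0,2] 'aab' = ∅

S ∉ T[0,2] ⇒ NO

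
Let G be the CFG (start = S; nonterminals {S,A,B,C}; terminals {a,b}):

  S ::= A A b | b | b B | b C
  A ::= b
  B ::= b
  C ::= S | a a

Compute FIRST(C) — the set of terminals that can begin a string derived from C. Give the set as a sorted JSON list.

Compute FIRST by fixpoint:
[1]
  A via A→b: +{b}
  B via B→b: +{b}
  C via C→a a: +{a}
  S via S→A A b: +{b}
  FIRST(S)={b}  FIRST(A)={b}  FIRST(B)={b}  FIRST(C)={a}
[2]
  C via C→S: +{b}
  FIRST(S)={b}  FIRST(A)={b}  FIRST(B)={b}  FIRST(C)={a,b}
[3] (stable)
  FIRST(S)={b}  FIRST(A)={b}  FIRST(B)={b}  FIRST(C)={a,b}

FIRST(C) = ["a", "b"]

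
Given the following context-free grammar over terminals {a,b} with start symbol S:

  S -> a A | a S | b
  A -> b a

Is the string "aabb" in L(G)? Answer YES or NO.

CNF form of G:
  S -> T1 A | T1 S | b
  A -> T0 T1
  T0 -> b
  T1 -> a

CYK fill:
  cell(0,0) a: {T1}  orig:{}
  cell(1,1) a: {T1}  orig:{}
  cell(2,2) b: {S,T0}  orig:{S}
  cell(3,3) b: {S,T0}  orig:{S}
  cell(0,1) aa: ∅
  cell(1,2) ab: {S}
  cell(2,3) bb: ∅
  cell(0,2) aab: {S}
  cell(1,3) abb: ∅
  cell(0,3) aabb: ∅

S ∉ T[0,3] ⇒ NO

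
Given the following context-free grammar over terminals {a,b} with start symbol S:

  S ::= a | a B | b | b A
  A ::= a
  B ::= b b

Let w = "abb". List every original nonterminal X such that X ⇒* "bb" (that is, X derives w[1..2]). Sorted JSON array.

CNF form of G:
  S -> T0 A | T1 B | a | b
  A -> a
  B -> T0 T0
  T0 -> b
  T1 -> a

CYK fill (cells [i..j] with 1 ≤ i ≤ j ≤ 2 only):
  cell(1,1) b: {S,T0}  orig:{S}
  cell(2,2) b: {S,T0}  orig:{S}
  cell(1,2) bb: {B}

Original NTs in T[1,2] deriving "bb": ["B"]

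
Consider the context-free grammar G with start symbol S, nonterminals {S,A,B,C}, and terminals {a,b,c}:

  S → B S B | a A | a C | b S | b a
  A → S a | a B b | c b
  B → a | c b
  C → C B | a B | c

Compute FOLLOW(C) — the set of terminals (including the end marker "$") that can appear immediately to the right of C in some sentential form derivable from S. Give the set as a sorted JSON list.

Compute FIRST by fixpoint:
pass 1:
  A via A→a B b: +{a}
  A via A→c b: +{c}
  B via B→a: +{a}
  B via B→c b: +{c}
  C via C→a B: +{a}
  C via C→c: +{c}
  S via S→B S B: +{a,c}
  S via S→b S: +{b}
  FIRST(S)={a,b,c}  FIRST(A)={a,c}  FIRST(B)={a,c}  FIRST(C)={a,c}
pass 2:
  A via A→S a: +{b}
  FIRST(S)={a,b,c}  FIRST(A)={a,b,c}  FIRST(B)={a,c}  FIRST(C)={a,c}
pass 3: — fixpoint
  FIRST(S)={a,b,c}  FIRST(A)={a,b,c}  FIRST(B)={a,c}  FIRST(C)={a,c}

Compute FOLLOW by fixpoint:
FOLLOW(S) := {$}
round 1:
  A→S a: FOLLOW(S) ⊇ FIRST(a) = {a}; new: +{a}
  A→a B b: FOLLOW(B) ⊇ FIRST(b) = {b}; new: +{b}
  C→C B: FOLLOW(C) ⊇ FIRST(B) = {a,c}; new: +{a,c}
  C→C B: FOLLOW(B) ⊇ FOLLOW(C) ⊇ {a,c}; new: +{a,c}
  S→B S B: FOLLOW(S) ⊇ FIRST(B) = {a,c}; new: +{c}
  S→B S B: FOLLOW(B) ⊇ FOLLOW(S) ⊇ {$,a,c}; new: +{$}
  S→a A: FOLLOW(A) ⊇ FOLLOW(S) ⊇ {$,a,c}; new: +{$,a,c}
  S→a C: FOLLOW(C) ⊇ FOLLOW(S) ⊇ {$,a,c}; new: +{$}
  S: {$,a,c}  A: {$,a,c}  B: {$,a,b,c}  C: {$,a,c}
round 2: (no change)
  S: {$,a,c}  A: {$,a,c}  B: {$,a,b,c}  C: {$,a,c}

FOLLOW(C) = ["$", "a", "c"]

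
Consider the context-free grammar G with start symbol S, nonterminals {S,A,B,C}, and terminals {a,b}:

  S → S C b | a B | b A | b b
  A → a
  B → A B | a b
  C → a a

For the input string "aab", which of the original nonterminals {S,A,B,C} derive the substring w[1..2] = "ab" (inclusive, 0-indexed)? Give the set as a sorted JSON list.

Convert to CNF:
  S -> S X2 | T0 B | T1 A | T1 T1
  A -> a
  B -> A B | T0 T1
  C -> T0 T0
  T0 -> a
  T1 -> b
  X2 -> C T1

CYK fill (cells [i..j] with 1 ≤ i ≤ j ≤ 2 only):
  [1..1]={A,T0}  "a"  orig:{A}
  [2..2]={T1}  "b"  orig:{}
  [1..2]={B}  "ab"

Original NTs in T[1,2] deriving "ab": ["B"]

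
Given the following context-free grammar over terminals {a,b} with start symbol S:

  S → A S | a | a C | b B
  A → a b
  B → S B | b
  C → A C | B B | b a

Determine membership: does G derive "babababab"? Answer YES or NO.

Convert to CNF:
  S -> A S | T0 C | T1 B | a
  A -> T0 T1
  B -> S B | b
  C -> A C | B B | T1 T0
  T0 -> a
  T1 -> b

CYK table (by increasing span):
  [0..0]={B,T1}  "b"  orig:{B}
  [1..1]={S,T0}  "a"  orig:{S}
  [2..2]={B,T1}  "b"  orig:{B}
  [3..3]={S,T0}  "a"  orig:{S}
  [4..4]={B,T1}  "b"  orig:{B}
  [5..5]={S,T0}  "a"  orig:{S}
  [6..6]={B,T1}  "b"  orig:{B}
  [7..7]={S,T0}  "a"  orig:{S}
  [8..8]={B,T1}  "b"  orig:{B}
  [0..1]={C}  "ba"
  [1..2]={A,B}  "ab"
  [2..3]={C}  "ba"
  [3..4]={A,B}  "ab"
  [4..5]={C}  "ba"
  [5..6]={A,B}  "ab"
  [6..7]={C}  "ba"
  [7..8]={A,B}  "ab"
  [0..2]={C,S}  "bab"
  [1..3]={S}  "aba"
  [2..4]={C,S}  "bab"
  [3..5]={S}  "aba"
  [4..6]={C,S}  "bab"
  [5..7]={S}  "aba"
  [6..8]={C,S}  "bab"
  [0..3]=∅  "baba"
  [1..4]={B,C,S}  "abab"
  [2..5]=∅  "baba"
  [3..6]={B,C,S}  "abab"
  [4..7]=∅  "baba"
  [5..8]={B,C,S}  "abab"
  [0..4]={B,C,S}  "babab"
  [1..5]={S}  "ababa"
  [2..6]={B,C,S}  "babab"
  [3..7]={S}  "ababa"
  [4..8]={B,C,S}  "babab"
  [0..5]=∅  "bababa"
  [1..6]={B,C,S}  "ababab"
  [2..7]=∅  "bababa"
  [3..8]={B,C,S}  "ababab"
  [0..6]={B,C,S}  "bababab"
  [1..7]={S}  "abababa"
  [2..8]={B,C,S}  "bababab"
  [0..7]=∅  "babababa"
  [1..8]={B,C,S}  "abababab"
  [0..8]={B,C,S}  "babababab"

S ∈ T[0,8] ⇒ YES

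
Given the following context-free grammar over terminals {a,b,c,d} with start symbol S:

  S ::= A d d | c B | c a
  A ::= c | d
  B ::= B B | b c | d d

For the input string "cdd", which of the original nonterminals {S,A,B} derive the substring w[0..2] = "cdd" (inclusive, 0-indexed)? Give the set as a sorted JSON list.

CNF form of G:
  S -> A X4 | T1 B | T1 T3
  A -> c | d
  B -> B B | T0 T1 | T2 T2
  T0 -> b
  T1 -> c
  T2 -> d
  T3 -> a
  X4 -> T2 T2

Fill CYK table bottom-up (cells [i..j] with 0 ≤ i ≤ j ≤ 2 only):
  [0..0]={A,T1}  "c"  orig:{A}
  [1..1]={A,T2}  "d"  orig:{A}
  [2..2]={A,T2}  "d"  orig:{A}
  [0..1]=∅  "cd"
  [1..2]={B,X4}  "dd"  orig:{B}
  [0..2]={S}  "cdd"

Original NTs in T[0,2] deriving "cdd": ["S"]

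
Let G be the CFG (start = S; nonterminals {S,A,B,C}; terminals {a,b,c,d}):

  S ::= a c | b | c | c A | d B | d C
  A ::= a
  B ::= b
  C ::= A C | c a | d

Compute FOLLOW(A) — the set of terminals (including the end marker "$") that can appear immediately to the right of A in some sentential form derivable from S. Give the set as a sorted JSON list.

FIRST sets, iterate to fixpoint:
iter 1:
  A via A→a: +{a}
  B via B→b: +{b}
  C via C→A C: +{a}
  C via C→c a: +{c}
  C via C→d: +{d}
  S via S→a c: +{a}
  S via S→b: +{b}
  S via S→c: +{c}
  S via S→d B: +{d}
  S: {a,b,c,d}  A: {a}  B: {b}  C: {a,c,d}
iter 2: (stable)
  S: {a,b,c,d}  A: {a}  B: {b}  C: {a,c,d}

FOLLOW iteration:
FOLLOW(S) := {$}
pass 1:
  C→A C: FOLLOW(A) ⊇ FIRST(C) = {a,c,d}; new: +{a,c,d}
  S→c A: FOLLOW(A) ⊇ FOLLOW(S) ⊇ {$}; new: +{$}
  S→d B: FOLLOW(B) ⊇ FOLLOW(S) ⊇ {$}; new: +{$}
  S→d C: FOLLOW(C) ⊇ FOLLOW(S) ⊇ {$}; new: +{$}
  FOLLOW(S)={$}  FOLLOW(A)={$,a,c,d}  FOLLOW(B)={$}  FOLLOW(C)={$}
pass 2: done
  FOLLOW(S)={$}  FOLLOW(A)={$,a,c,d}  FOLLOW(B)={$}  FOLLOW(C)={$}

FOLLOW(A) = ["$", "a", "c", "d"]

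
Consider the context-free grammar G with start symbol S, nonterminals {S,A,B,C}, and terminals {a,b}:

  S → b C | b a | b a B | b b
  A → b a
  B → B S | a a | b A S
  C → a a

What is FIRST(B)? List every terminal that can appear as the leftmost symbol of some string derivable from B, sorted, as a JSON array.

FIRST sets, iterate to fixpoint:
pass 1:
  A via A→b a: +{b}
  B via B→a a: +{a}
  B via B→b A S: +{b}
  C via C→a a: +{a}
  S via S→b C: +{b}
  FIRST(S)={b}  FIRST(A)={b}  FIRST(B)={a,b}  FIRST(C)={a}
pass 2: (stable)
  FIRST(S)={b}  FIRST(A)={b}  FIRST(B)={a,b}  FIRST(C)={a}

FIRST(B) = ["a", "b"]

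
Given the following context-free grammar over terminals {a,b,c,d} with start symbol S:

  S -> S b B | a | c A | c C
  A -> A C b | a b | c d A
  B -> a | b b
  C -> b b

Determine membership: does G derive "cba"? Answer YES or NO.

CNF form of G:
  S -> S X6 | T2 A | T2 C | a
  A -> A X4 | T1 T0 | T2 X5
  B -> T0 T0 | a
  C -> T0 T0
  T0 -> b
  T1 -> a
  T2 -> c
  T3 -> d
  X4 -> C T0
  X5 -> T3 A
  X6 -> T0 B

Fill CYK table bottom-up:
  cell(0,0) c: {T2}  orig:{}
  cell(1,1) b: {T0}  orig:{}
  cell(2,2) a: {B,S,T1}  orig:{B,S}
  cell(0,1) cb: ∅
  cell(1,2) ba: {X6}  orig:{}
  cell(0,2) cba: ∅

S ∉ T[0,2] ⇒ NO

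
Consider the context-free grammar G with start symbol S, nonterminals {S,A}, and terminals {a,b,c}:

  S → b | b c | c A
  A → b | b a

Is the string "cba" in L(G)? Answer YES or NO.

Convert to CNF:
  S -> T0 T2 | T2 A | b
  A -> T0 T1 | b
  T0 -> b
  T1 -> a
  T2 -> c

CYK table (by increasing span):
  T[0,0] 'c' = {T2}  orig:{}
  T[1,1] 'b' = {A,S,T0}  orig:{A,S}
  T[2,2] 'a' = {T1}  orig:{}
  T[0,1] 'cb' = {S}
  T[1,2] 'ba' = {A}
  T[0,2] 'cba' = {S}

S ∈ T[0,2] ⇒ YES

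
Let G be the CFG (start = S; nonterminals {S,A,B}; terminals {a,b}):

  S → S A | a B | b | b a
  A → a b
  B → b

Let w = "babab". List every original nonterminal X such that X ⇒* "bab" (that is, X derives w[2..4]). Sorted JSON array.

CNF form of G:
  S -> S A | T0 B | T1 T0 | b
  A -> T0 T1
  B -> b
  T0 -> a
  T1 -> b

Fill CYK table bottom-up (cells [i..j] with 2 ≤ i ≤ j ≤ 4 only):
  T[2,2] 'b' = {B,S,T1}  orig:{B,S}
  T[3,3] 'a' = {T0}  orig:{}
  T[4,4] 'b' = {B,S,T1}  orig:{B,S}
  T[2,3] 'ba' = {S}
  T[3,4] 'ab' = {A,S}
  T[2,4] 'bab' = {S}

Original NTs in T[2,4] deriving "bab": ["S"]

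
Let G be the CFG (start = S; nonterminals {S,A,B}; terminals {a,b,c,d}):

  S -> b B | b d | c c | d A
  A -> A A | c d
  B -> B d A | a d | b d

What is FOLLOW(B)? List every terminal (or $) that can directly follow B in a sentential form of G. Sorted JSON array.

FIRST sets, iterate to fixpoint:
round 1:
  A via A→c d: +{c}
  B via B→a d: +{a}
  B via B→b d: +{b}
  S via S→b B: +{b}
  S via S→c c: +{c}
  S via S→d A: +{d}
  S: {b,c,d}  A: {c}  B: {a,b}
round 2: — fixpoint
  S: {b,c,d}  A: {c}  B: {a,b}

Compute FOLLOW by fixpoint:
FOLLOW(S) := {$}
round 1:
  A→A A: FOLLOW(A) ⊇ FIRST(A) = {c}; new: +{c}
  B→B d A: FOLLOW(B) ⊇ FIRST(d) = {d}; new: +{d}
  B→B d A: FOLLOW(A) ⊇ FOLLOW(B) ⊇ {d}; new: +{d}
  S→b B: FOLLOW(B) ⊇ FOLLOW(S) ⊇ {$}; new: +{$}
  S→d A: FOLLOW(A) ⊇ FOLLOW(S) ⊇ {$}; new: +{$}
  FOLLOW[S]={$}  FOLLOW[A]={$,c,d}  FOLLOW[B]={$,d}
round 2: (stable)
  FOLLOW[S]={$}  FOLLOW[A]={$,c,d}  FOLLOW[B]={$,d}

FOLLOW(B) = ["$", "d"]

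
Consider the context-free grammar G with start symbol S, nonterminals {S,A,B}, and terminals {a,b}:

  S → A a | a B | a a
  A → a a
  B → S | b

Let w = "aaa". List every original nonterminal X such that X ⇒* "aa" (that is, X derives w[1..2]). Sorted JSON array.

CNF form of G:
  S -> A T0 | T0 B | T0 T0
  A -> T0 T0
  B -> A T0 | T0 B | T0 T0 | b
  T0 -> a

Fill CYK table bottom-up (cells [i..j] with 1 ≤ i ≤ j ≤ 2 only):
  [1..1]={T0}  "a"  orig:{}
  [2..2]={T0}  "a"  orig:{}
  [1..2]={A,B,S}  "aa"

Original NTs in T[1,2] deriving "aa": ["A", "B", "S"]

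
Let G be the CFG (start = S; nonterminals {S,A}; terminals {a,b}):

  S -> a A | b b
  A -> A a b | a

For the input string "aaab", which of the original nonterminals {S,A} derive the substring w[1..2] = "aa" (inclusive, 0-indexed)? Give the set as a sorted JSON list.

CNF form of G:
  S -> T0 A | T1 T1
  A -> A X2 | a
  T0 -> a
  T1 -> b
  X2 -> T0 T1

Fill CYK table bottom-up, restricted to cells inside w[1..2]:
  cell(1,1) a: {A,T0}  orig:{A}
  cell(2,2) a: {A,T0}  orig:{A}
  cell(1,2) aa: {S}

Original NTs in T[1,2] deriving "aa": ["S"]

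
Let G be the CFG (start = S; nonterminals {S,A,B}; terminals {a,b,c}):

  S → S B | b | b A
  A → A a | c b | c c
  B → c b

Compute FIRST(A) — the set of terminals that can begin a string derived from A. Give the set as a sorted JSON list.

FIRST iteration:
[1]
  A via A→c b: +{c}
  B via B→c b: +{c}
  S via S→b: +{b}
  FIRST(S)={b}  FIRST(A)={c}  FIRST(B)={c}
[2] — fixpoint
  FIRST(S)={b}  FIRST(A)={c}  FIRST(B)={c}

FIRST(A) = ["c"]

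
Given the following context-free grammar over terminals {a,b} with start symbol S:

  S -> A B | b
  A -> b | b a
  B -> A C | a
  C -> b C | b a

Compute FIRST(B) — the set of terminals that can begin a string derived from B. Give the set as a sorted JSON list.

FIRST sets, iterate to fixpoint:
iter 1:
  A via A→b: +{b}
  B via B→A C: +{b}
  B via B→a: +{a}
  C via C→b C: +{b}
  S via S→A B: +{b}
  FIRST(S)={b}  FIRST(A)={b}  FIRST(B)={a,b}  FIRST(C)={b}
iter 2: done
  FIRST(S)={b}  FIRST(A)={b}  FIRST(B)={a,b}  FIRST(C)={b}

FIRST(B) = ["a", "b"]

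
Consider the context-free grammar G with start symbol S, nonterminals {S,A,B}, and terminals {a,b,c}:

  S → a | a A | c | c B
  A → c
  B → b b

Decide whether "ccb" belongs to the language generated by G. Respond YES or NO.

CNF form of G:
  S -> T1 A | T2 B | a | c
  A -> c
  B -> T0 T0
  T0 -> b
  T1 -> a
  T2 -> c

Fill CYK table bottom-up:
  cell(0,0) c: {A,S,T2}  orig:{A,S}
  cell(1,1) c: {A,S,T2}  orig:{A,S}
  cell(2,2) b: {T0}  orig:{}
  cell(0,1) cc: ∅
  cell(1,2) cb: ∅
  cell(0,2) ccb: ∅

S ∉ T[0,2] ⇒ NO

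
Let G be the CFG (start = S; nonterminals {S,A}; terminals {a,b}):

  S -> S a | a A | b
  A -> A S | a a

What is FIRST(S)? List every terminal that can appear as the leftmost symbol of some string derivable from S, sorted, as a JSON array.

FIRST sets, iterate to fixpoint:
pass 1:
  A via A→a a: +{a}
  S via S→a A: +{a}
  S via S→b: +{b}
  S: {a,b}  A: {a}
pass 2: done
  S: {a,b}  A: {a}

FIRST(S) = ["a", "b"]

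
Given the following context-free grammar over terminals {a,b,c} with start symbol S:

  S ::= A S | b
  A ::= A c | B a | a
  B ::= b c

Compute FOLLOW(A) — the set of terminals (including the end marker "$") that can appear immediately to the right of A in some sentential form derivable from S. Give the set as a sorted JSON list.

FIRST sets, iterate to fixpoint:
[1]
  A via A→a: +{a}
  B via B→b c: +{b}
  S via S→A S: +{a}
  S via S→b: +{b}
  S: {a,b}  A: {a}  B: {b}
[2]
  A via A→B a: +{b}
  S: {a,b}  A: {a,b}  B: {b}
[3] done
  S: {a,b}  A: {a,b}  B: {b}

FOLLOW sets:
initialize: $ ∈ FOLLOW(S)
round 1:
  A→A c: FOLLOW(A) ⊇ FIRST(c) = {c}; new: +{c}
  A→B a: FOLLOW(B) ⊇ FIRST(a) = {a}; new: +{a}
  S→A S: FOLLOW(A) ⊇ FIRST(S) = {a,b}; new: +{a,b}
  FOLLOW[S]={$}  FOLLOW[A]={a,b,c}  FOLLOW[B]={a}
round 2: done
  FOLLOW[S]={$}  FOLLOW[A]={a,b,c}  FOLLOW[B]={a}

FOLLOW(A) = ["a", "b", "c"]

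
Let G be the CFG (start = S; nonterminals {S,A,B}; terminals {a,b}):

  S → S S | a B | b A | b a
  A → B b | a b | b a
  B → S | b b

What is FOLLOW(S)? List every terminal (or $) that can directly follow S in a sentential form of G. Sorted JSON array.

Compute FIRST by fixpoint:
[1]
  A via A→a b: +{a}
  A via A→b a: +{b}
  B via B→b b: +{b}
  S via S→a B: +{a}
  S via S→b A: +{b}
  FIRST(S)={a,b}  FIRST(A)={a,b}  FIRST(B)={b}
[2]
  B via B→S: +{a}
  FIRST(S)={a,b}  FIRST(A)={a,b}  FIRST(B)={a,b}
[3] done
  FIRST(S)={a,b}  FIRST(A)={a,b}  FIRST(B)={a,b}

FOLLOW iteration:
seed FOLLOW(S) with $
[1]
  A→B b: FOLLOW(B) ⊇ FIRST(b) = {b}; new: +{b}
  B→S: FOLLOW(S) ⊇ FOLLOW(B) ⊇ {b}; new: +{b}
  S→S S: FOLLOW(S) ⊇ FIRST(S) = {a,b}; new: +{a}
  S→a B: FOLLOW(B) ⊇ FOLLOW(S) ⊇ {$,a,b}; new: +{$,a}
  S→b A: FOLLOW(A) ⊇ FOLLOW(S) ⊇ {$,a,b}; new: +{$,a,b}
  S: {$,a,b}  A: {$,a,b}  B: {$,a,b}
[2] done
  S: {$,a,b}  A: {$,a,b}  B: {$,a,b}

FOLLOW(S) = ["$", "a", "b"]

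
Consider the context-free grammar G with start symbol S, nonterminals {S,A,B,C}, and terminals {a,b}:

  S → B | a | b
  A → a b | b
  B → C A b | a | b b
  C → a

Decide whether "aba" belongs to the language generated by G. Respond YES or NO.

CNF form of G:
  S -> C X3 | T1 T1 | a | b
  A -> T0 T1 | b
  B -> C X2 | T1 T1 | a
  C -> a
  T0 -> a
  T1 -> b
  X2 -> A T1
  X3 -> A T1

CYK table (by increasing span):
  cell(0,0) a: {B,C,S,T0}  orig:{B,C,S}
  cell(1,1) b: {A,S,T1}  orig:{A,S}
  cell(2,2) a: {B,C,S,T0}  orig:{B,C,S}
  cell(0,1) ab: {A}
  cell(1,2) ba: ∅
  cell(0,2) aba: ∅

S ∉ T[0,2] ⇒ NO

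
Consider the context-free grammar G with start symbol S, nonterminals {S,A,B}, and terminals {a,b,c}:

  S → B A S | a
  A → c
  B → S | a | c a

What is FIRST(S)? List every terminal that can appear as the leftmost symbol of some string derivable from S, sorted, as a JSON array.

FIRST iteration:
pass 1:
  A via A→c: +{c}
  B via B→a: +{a}
  B via B→c a: +{c}
  S via S→B A S: +{a,c}
  S: {a,c}  A: {c}  B: {a,c}
pass 2: done
  S: {a,c}  A: {c}  B: {a,c}

FIRST(S) = ["a", "c"]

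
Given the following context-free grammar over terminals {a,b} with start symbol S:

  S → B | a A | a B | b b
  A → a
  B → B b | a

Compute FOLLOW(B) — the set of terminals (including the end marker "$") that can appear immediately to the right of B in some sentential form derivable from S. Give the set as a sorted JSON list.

FIRST iteration:
iter 1:
  A via A→a: +{a}
  B via B→a: +{a}
  S via S→B: +{a}
  S via S→b b: +{b}
  FIRST(S)={a,b}  FIRST(A)={a}  FIRST(B)={a}
iter 2: (stable)
  FIRST(S)={a,b}  FIRST(A)={a}  FIRST(B)={a}

FOLLOW sets:
initialize: $ ∈ FOLLOW(S)
iter 1:
  B→B b: FOLLOW(B) ⊇ FIRST(b) = {b}; new: +{b}
  S→B: FOLLOW(B) ⊇ FOLLOW(S) ⊇ {$}; new: +{$}
  S→a A: FOLLOW(A) ⊇ FOLLOW(S) ⊇ {$}; new: +{$}
  FOLLOW[S]={$}  FOLLOW[A]={$}  FOLLOW[B]={$,b}
iter 2: — fixpoint
  FOLLOW[S]={$}  FOLLOW[A]={$}  FOLLOW[B]={$,b}

FOLLOW(B) = ["$", "b"]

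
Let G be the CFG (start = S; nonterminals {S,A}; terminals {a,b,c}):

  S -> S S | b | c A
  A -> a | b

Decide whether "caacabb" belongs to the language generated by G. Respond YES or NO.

Convert to CNF:
  S -> S S | T0 A | b
  A -> a | b
  T0 -> c

CYK table (by increasing span):
  T[0,0] 'c' = {T0}  orig:{}
  T[1,1] 'a' = {A}
  T[2,2] 'a' = {A}
  T[3,3] 'c' = {T0}  orig:{}
  T[4,4] 'a' = {A}
  T[5,5] 'b' = {A,S}
  T[6,6] 'b' = {A,S}
  T[0,1] 'ca' = {S}
  T[1,2] 'aa' = ∅
  T[2,3] 'ac' = ∅
  T[3,4] 'ca' = {S}
  T[4,5] 'ab' = ∅
  T[5,6] 'bb' = {S}
  T[0,2] 'caa' = ∅
  T[1,3] 'aac' = ∅
  T[2,4] 'aca' = ∅
  T[3,5] 'cab' = {S}
  T[4,6] 'abb' = ∅
  T[0,3] 'caac' = ∅
  T[1,4] 'aaca' = ∅
  T[2,5] 'acab' = ∅
  T[3,6] 'cabb' = {S}
  T[0,4] 'caaca' = ∅
  T[1,5] 'aacab' = ∅
  T[2,6] 'acabb' = ∅
  T[0,5] 'caacab' = ∅
  T[1,6] 'aacabb' = ∅
  T[0,6] 'caacabb' = ∅

S ∉ T[0,6] ⇒ NO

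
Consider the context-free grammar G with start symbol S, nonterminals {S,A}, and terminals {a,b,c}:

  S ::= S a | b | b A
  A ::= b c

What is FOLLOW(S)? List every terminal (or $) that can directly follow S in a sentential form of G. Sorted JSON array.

Compute FIRST by fixpoint:
iter 1:
  A via A→b c: +{b}
  S via S→b: +{b}
  FIRST(S)={b}  FIRST(A)={b}
iter 2: done
  FIRST(S)={b}  FIRST(A)={b}

Compute FOLLOW by fixpoint:
initialize: $ ∈ FOLLOW(S)
[1]
  S→S a: FOLLOW(S) ⊇ FIRST(a) = {a}; new: +{a}
  S→b A: FOLLOW(A) ⊇ FOLLOW(S) ⊇ {$,a}; new: +{$,a}
  S: {$,a}  A: {$,a}
[2] (no change)
  S: {$,a}  A: {$,a}

FOLLOW(S) = ["$", "a"]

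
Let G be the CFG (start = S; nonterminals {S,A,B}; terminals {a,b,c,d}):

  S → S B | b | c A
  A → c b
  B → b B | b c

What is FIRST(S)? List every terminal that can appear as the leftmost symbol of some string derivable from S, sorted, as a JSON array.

FIRST sets, iterate to fixpoint:
pass 1:
  A via A→c b: +{c}
  B via B→b B: +{b}
  S via S→b: +{b}
  S via S→c A: +{c}
  S: {b,c}  A: {c}  B: {b}
pass 2: (no change)
  S: {b,c}  A: {c}  B: {b}

FIRST(S) = ["b", "c"]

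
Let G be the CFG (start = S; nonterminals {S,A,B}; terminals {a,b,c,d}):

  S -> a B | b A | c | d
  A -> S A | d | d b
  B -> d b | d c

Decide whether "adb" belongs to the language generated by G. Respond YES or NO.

Convert to CNF:
  S -> T1 A | T3 B | c | d
  A -> S A | T0 T1 | d
  B -> T0 T1 | T0 T2
  T0 -> d
  T1 -> b
  T2 -> c
  T3 -> a

CYK fill:
  T[0,0] 'a' = {T3}  orig:{}
  T[1,1] 'd' = {A,S,T0}  orig:{A,S}
  T[2,2] 'b' = {T1}  orig:{}
  T[0,1] 'ad' = ∅
  T[1,2] 'db' = {A,B}
  T[0,2] 'adb' = {S}

S ∈ T[0,2] ⇒ YES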